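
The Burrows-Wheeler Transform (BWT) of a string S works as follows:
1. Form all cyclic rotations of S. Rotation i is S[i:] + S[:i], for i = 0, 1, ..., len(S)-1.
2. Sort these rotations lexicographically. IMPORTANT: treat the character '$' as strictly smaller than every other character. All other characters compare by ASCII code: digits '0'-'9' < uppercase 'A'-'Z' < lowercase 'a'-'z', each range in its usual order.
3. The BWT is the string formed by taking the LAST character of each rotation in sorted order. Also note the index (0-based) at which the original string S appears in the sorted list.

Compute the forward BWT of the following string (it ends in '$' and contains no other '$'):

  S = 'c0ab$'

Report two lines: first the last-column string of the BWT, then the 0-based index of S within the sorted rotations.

All 5 rotations (rotation i = S[i:]+S[:i]):
  rot[0] = c0ab$
  rot[1] = 0ab$c
  rot[2] = ab$c0
  rot[3] = b$c0a
  rot[4] = $c0ab
Sorted (with $ < everything):
  sorted[0] = $c0ab  (last char: 'b')
  sorted[1] = 0ab$c  (last char: 'c')
  sorted[2] = ab$c0  (last char: '0')
  sorted[3] = b$c0a  (last char: 'a')
  sorted[4] = c0ab$  (last char: '$')
Last column: bc0a$
Original string S is at sorted index 4

Answer: bc0a$
4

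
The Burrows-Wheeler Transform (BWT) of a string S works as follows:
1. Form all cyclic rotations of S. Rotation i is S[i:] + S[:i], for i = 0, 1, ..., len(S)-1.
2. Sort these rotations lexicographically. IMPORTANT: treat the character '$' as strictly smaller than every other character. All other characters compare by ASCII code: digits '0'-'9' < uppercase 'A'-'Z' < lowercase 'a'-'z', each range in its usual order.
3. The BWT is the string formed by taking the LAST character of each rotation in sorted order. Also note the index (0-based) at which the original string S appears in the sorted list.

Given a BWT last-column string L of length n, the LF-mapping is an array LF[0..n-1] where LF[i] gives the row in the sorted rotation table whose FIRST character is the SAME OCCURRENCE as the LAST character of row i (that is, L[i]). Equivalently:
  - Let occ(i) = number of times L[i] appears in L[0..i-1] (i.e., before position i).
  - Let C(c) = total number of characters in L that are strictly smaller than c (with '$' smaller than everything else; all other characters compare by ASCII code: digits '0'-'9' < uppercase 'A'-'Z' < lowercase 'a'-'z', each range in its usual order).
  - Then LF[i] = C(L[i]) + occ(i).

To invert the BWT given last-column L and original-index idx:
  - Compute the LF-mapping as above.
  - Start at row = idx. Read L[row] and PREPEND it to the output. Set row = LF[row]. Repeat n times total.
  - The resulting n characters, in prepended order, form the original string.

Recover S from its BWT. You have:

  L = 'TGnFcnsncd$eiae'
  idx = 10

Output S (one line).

LF mapping: 3 2 11 1 5 12 14 13 6 7 0 8 10 4 9
Walk LF starting at row 10, prepending L[row]:
  step 1: row=10, L[10]='$', prepend. Next row=LF[10]=0
  step 2: row=0, L[0]='T', prepend. Next row=LF[0]=3
  step 3: row=3, L[3]='F', prepend. Next row=LF[3]=1
  step 4: row=1, L[1]='G', prepend. Next row=LF[1]=2
  step 5: row=2, L[2]='n', prepend. Next row=LF[2]=11
  step 6: row=11, L[11]='e', prepend. Next row=LF[11]=8
  step 7: row=8, L[8]='c', prepend. Next row=LF[8]=6
  step 8: row=6, L[6]='s', prepend. Next row=LF[6]=14
  step 9: row=14, L[14]='e', prepend. Next row=LF[14]=9
  step 10: row=9, L[9]='d', prepend. Next row=LF[9]=7
  step 11: row=7, L[7]='n', prepend. Next row=LF[7]=13
  step 12: row=13, L[13]='a', prepend. Next row=LF[13]=4
  step 13: row=4, L[4]='c', prepend. Next row=LF[4]=5
  step 14: row=5, L[5]='n', prepend. Next row=LF[5]=12
  step 15: row=12, L[12]='i', prepend. Next row=LF[12]=10
Reversed output: incandescenGFT$

Answer: incandescenGFT$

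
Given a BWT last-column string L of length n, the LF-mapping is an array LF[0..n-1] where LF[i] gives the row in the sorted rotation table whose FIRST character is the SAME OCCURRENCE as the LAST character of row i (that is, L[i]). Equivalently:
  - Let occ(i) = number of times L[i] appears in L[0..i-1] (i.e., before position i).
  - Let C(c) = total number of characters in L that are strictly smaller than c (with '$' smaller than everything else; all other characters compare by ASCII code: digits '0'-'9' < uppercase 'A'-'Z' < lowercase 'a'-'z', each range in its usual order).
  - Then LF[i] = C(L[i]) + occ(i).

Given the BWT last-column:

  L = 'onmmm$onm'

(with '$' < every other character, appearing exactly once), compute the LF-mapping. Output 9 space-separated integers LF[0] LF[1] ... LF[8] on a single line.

Answer: 7 5 1 2 3 0 8 6 4

Derivation:
Char counts: '$':1, 'm':4, 'n':2, 'o':2
C (first-col start): C('$')=0, C('m')=1, C('n')=5, C('o')=7
L[0]='o': occ=0, LF[0]=C('o')+0=7+0=7
L[1]='n': occ=0, LF[1]=C('n')+0=5+0=5
L[2]='m': occ=0, LF[2]=C('m')+0=1+0=1
L[3]='m': occ=1, LF[3]=C('m')+1=1+1=2
L[4]='m': occ=2, LF[4]=C('m')+2=1+2=3
L[5]='$': occ=0, LF[5]=C('$')+0=0+0=0
L[6]='o': occ=1, LF[6]=C('o')+1=7+1=8
L[7]='n': occ=1, LF[7]=C('n')+1=5+1=6
L[8]='m': occ=3, LF[8]=C('m')+3=1+3=4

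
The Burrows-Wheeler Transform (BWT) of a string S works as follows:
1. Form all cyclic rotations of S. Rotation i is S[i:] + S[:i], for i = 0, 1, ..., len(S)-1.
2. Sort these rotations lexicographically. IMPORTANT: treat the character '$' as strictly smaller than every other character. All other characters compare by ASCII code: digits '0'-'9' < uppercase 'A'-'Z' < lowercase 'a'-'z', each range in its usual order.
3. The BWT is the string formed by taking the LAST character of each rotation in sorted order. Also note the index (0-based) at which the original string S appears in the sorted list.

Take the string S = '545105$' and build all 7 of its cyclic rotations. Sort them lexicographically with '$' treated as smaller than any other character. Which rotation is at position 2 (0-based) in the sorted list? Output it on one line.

Answer: 105$545

Derivation:
All 7 rotations (rotation i = S[i:]+S[:i]):
  rot[0] = 545105$
  rot[1] = 45105$5
  rot[2] = 5105$54
  rot[3] = 105$545
  rot[4] = 05$5451
  rot[5] = 5$54510
  rot[6] = $545105
Sorted (with $ < everything):
  sorted[0] = $545105
  sorted[1] = 05$5451
  sorted[2] = 105$545
  sorted[3] = 45105$5
  sorted[4] = 5$54510
  sorted[5] = 5105$54
  sorted[6] = 545105$
sorted[2] = 105$545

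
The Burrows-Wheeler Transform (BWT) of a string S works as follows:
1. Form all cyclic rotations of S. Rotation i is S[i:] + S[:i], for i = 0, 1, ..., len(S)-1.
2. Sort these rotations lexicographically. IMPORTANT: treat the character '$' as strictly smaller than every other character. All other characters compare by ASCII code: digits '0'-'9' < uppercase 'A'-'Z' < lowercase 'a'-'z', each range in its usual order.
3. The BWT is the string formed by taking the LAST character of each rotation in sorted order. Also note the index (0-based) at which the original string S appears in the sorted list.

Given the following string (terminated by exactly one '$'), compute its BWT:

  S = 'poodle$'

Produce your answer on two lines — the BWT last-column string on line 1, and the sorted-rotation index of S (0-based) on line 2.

Answer: eoldop$
6

Derivation:
All 7 rotations (rotation i = S[i:]+S[:i]):
  rot[0] = poodle$
  rot[1] = oodle$p
  rot[2] = odle$po
  rot[3] = dle$poo
  rot[4] = le$pood
  rot[5] = e$poodl
  rot[6] = $poodle
Sorted (with $ < everything):
  sorted[0] = $poodle  (last char: 'e')
  sorted[1] = dle$poo  (last char: 'o')
  sorted[2] = e$poodl  (last char: 'l')
  sorted[3] = le$pood  (last char: 'd')
  sorted[4] = odle$po  (last char: 'o')
  sorted[5] = oodle$p  (last char: 'p')
  sorted[6] = poodle$  (last char: '$')
Last column: eoldop$
Original string S is at sorted index 6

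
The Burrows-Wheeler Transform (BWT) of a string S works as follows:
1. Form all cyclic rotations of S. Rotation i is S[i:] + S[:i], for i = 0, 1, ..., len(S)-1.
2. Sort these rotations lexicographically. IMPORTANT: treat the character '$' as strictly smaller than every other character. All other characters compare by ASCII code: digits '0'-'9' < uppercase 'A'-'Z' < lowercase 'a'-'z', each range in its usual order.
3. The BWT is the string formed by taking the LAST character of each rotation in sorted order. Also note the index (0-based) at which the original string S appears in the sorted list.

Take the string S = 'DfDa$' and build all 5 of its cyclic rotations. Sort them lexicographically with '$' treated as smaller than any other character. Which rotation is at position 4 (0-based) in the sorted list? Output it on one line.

Answer: fDa$D

Derivation:
All 5 rotations (rotation i = S[i:]+S[:i]):
  rot[0] = DfDa$
  rot[1] = fDa$D
  rot[2] = Da$Df
  rot[3] = a$DfD
  rot[4] = $DfDa
Sorted (with $ < everything):
  sorted[0] = $DfDa
  sorted[1] = Da$Df
  sorted[2] = DfDa$
  sorted[3] = a$DfD
  sorted[4] = fDa$D
sorted[4] = fDa$D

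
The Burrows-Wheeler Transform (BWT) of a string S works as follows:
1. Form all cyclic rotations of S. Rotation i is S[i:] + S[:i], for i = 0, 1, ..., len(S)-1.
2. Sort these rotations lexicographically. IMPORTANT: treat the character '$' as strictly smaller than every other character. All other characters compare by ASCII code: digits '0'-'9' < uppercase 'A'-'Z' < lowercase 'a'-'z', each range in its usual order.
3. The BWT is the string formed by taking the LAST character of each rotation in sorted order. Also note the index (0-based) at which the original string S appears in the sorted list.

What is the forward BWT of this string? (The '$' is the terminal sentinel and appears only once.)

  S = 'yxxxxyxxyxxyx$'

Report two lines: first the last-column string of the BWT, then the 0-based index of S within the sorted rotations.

Answer: xyyxyyxxxxx$xx
11

Derivation:
All 14 rotations (rotation i = S[i:]+S[:i]):
  rot[0] = yxxxxyxxyxxyx$
  rot[1] = xxxxyxxyxxyx$y
  rot[2] = xxxyxxyxxyx$yx
  rot[3] = xxyxxyxxyx$yxx
  rot[4] = xyxxyxxyx$yxxx
  rot[5] = yxxyxxyx$yxxxx
  rot[6] = xxyxxyx$yxxxxy
  rot[7] = xyxxyx$yxxxxyx
  rot[8] = yxxyx$yxxxxyxx
  rot[9] = xxyx$yxxxxyxxy
  rot[10] = xyx$yxxxxyxxyx
  rot[11] = yx$yxxxxyxxyxx
  rot[12] = x$yxxxxyxxyxxy
  rot[13] = $yxxxxyxxyxxyx
Sorted (with $ < everything):
  sorted[0] = $yxxxxyxxyxxyx  (last char: 'x')
  sorted[1] = x$yxxxxyxxyxxy  (last char: 'y')
  sorted[2] = xxxxyxxyxxyx$y  (last char: 'y')
  sorted[3] = xxxyxxyxxyx$yx  (last char: 'x')
  sorted[4] = xxyx$yxxxxyxxy  (last char: 'y')
  sorted[5] = xxyxxyx$yxxxxy  (last char: 'y')
  sorted[6] = xxyxxyxxyx$yxx  (last char: 'x')
  sorted[7] = xyx$yxxxxyxxyx  (last char: 'x')
  sorted[8] = xyxxyx$yxxxxyx  (last char: 'x')
  sorted[9] = xyxxyxxyx$yxxx  (last char: 'x')
  sorted[10] = yx$yxxxxyxxyxx  (last char: 'x')
  sorted[11] = yxxxxyxxyxxyx$  (last char: '$')
  sorted[12] = yxxyx$yxxxxyxx  (last char: 'x')
  sorted[13] = yxxyxxyx$yxxxx  (last char: 'x')
Last column: xyyxyyxxxxx$xx
Original string S is at sorted index 11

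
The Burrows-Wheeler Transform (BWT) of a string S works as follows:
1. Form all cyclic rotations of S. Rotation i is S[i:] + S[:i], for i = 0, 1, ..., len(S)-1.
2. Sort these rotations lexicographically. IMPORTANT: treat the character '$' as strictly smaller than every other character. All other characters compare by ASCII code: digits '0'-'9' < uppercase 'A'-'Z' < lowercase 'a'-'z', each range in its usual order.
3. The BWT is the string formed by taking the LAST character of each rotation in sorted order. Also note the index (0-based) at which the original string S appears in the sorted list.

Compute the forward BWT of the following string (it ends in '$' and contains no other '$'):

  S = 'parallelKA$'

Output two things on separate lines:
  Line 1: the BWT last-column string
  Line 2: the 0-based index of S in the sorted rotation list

All 11 rotations (rotation i = S[i:]+S[:i]):
  rot[0] = parallelKA$
  rot[1] = arallelKA$p
  rot[2] = rallelKA$pa
  rot[3] = allelKA$par
  rot[4] = llelKA$para
  rot[5] = lelKA$paral
  rot[6] = elKA$parall
  rot[7] = lKA$paralle
  rot[8] = KA$parallel
  rot[9] = A$parallelK
  rot[10] = $parallelKA
Sorted (with $ < everything):
  sorted[0] = $parallelKA  (last char: 'A')
  sorted[1] = A$parallelK  (last char: 'K')
  sorted[2] = KA$parallel  (last char: 'l')
  sorted[3] = allelKA$par  (last char: 'r')
  sorted[4] = arallelKA$p  (last char: 'p')
  sorted[5] = elKA$parall  (last char: 'l')
  sorted[6] = lKA$paralle  (last char: 'e')
  sorted[7] = lelKA$paral  (last char: 'l')
  sorted[8] = llelKA$para  (last char: 'a')
  sorted[9] = parallelKA$  (last char: '$')
  sorted[10] = rallelKA$pa  (last char: 'a')
Last column: AKlrplela$a
Original string S is at sorted index 9

Answer: AKlrplela$a
9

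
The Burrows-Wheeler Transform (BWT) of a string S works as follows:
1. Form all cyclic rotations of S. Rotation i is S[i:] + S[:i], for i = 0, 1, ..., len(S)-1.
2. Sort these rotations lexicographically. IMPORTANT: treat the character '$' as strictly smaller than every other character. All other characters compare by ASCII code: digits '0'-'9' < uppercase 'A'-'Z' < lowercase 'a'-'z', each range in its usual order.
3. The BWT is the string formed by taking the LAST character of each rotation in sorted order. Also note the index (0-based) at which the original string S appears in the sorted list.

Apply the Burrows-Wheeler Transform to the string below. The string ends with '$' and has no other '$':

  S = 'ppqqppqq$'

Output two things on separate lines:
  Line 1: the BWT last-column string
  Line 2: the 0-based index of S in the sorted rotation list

All 9 rotations (rotation i = S[i:]+S[:i]):
  rot[0] = ppqqppqq$
  rot[1] = pqqppqq$p
  rot[2] = qqppqq$pp
  rot[3] = qppqq$ppq
  rot[4] = ppqq$ppqq
  rot[5] = pqq$ppqqp
  rot[6] = qq$ppqqpp
  rot[7] = q$ppqqppq
  rot[8] = $ppqqppqq
Sorted (with $ < everything):
  sorted[0] = $ppqqppqq  (last char: 'q')
  sorted[1] = ppqq$ppqq  (last char: 'q')
  sorted[2] = ppqqppqq$  (last char: '$')
  sorted[3] = pqq$ppqqp  (last char: 'p')
  sorted[4] = pqqppqq$p  (last char: 'p')
  sorted[5] = q$ppqqppq  (last char: 'q')
  sorted[6] = qppqq$ppq  (last char: 'q')
  sorted[7] = qq$ppqqpp  (last char: 'p')
  sorted[8] = qqppqq$pp  (last char: 'p')
Last column: qq$ppqqpp
Original string S is at sorted index 2

Answer: qq$ppqqpp
2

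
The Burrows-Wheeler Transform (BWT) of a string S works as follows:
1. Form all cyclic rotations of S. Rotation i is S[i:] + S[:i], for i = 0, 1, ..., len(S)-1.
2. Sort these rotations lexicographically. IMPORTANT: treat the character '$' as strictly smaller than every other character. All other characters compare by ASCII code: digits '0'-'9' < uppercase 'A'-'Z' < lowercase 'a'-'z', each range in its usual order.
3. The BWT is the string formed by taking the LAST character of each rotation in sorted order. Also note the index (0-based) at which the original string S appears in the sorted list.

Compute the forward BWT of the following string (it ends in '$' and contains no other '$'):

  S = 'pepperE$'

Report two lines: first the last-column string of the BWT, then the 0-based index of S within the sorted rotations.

All 8 rotations (rotation i = S[i:]+S[:i]):
  rot[0] = pepperE$
  rot[1] = epperE$p
  rot[2] = pperE$pe
  rot[3] = perE$pep
  rot[4] = erE$pepp
  rot[5] = rE$peppe
  rot[6] = E$pepper
  rot[7] = $pepperE
Sorted (with $ < everything):
  sorted[0] = $pepperE  (last char: 'E')
  sorted[1] = E$pepper  (last char: 'r')
  sorted[2] = epperE$p  (last char: 'p')
  sorted[3] = erE$pepp  (last char: 'p')
  sorted[4] = pepperE$  (last char: '$')
  sorted[5] = perE$pep  (last char: 'p')
  sorted[6] = pperE$pe  (last char: 'e')
  sorted[7] = rE$peppe  (last char: 'e')
Last column: Erpp$pee
Original string S is at sorted index 4

Answer: Erpp$pee
4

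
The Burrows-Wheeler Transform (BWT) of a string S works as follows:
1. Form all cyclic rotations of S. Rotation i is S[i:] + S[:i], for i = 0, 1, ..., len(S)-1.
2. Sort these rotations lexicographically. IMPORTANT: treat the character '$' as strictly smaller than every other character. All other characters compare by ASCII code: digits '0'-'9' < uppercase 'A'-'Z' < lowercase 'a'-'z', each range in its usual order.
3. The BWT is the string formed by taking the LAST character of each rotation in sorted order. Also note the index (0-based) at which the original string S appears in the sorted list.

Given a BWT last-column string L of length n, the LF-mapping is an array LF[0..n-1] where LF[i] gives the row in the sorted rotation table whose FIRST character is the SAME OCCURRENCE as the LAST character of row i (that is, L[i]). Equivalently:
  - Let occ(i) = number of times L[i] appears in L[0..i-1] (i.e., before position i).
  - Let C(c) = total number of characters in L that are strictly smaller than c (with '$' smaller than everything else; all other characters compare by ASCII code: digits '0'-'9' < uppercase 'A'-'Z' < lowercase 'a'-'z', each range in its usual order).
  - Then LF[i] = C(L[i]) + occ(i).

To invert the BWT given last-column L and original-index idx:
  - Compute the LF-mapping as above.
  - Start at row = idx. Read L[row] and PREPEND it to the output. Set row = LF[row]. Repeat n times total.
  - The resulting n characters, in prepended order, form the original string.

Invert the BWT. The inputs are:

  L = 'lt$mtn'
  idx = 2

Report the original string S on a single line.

Answer: mnttl$

Derivation:
LF mapping: 1 4 0 2 5 3
Walk LF starting at row 2, prepending L[row]:
  step 1: row=2, L[2]='$', prepend. Next row=LF[2]=0
  step 2: row=0, L[0]='l', prepend. Next row=LF[0]=1
  step 3: row=1, L[1]='t', prepend. Next row=LF[1]=4
  step 4: row=4, L[4]='t', prepend. Next row=LF[4]=5
  step 5: row=5, L[5]='n', prepend. Next row=LF[5]=3
  step 6: row=3, L[3]='m', prepend. Next row=LF[3]=2
Reversed output: mnttl$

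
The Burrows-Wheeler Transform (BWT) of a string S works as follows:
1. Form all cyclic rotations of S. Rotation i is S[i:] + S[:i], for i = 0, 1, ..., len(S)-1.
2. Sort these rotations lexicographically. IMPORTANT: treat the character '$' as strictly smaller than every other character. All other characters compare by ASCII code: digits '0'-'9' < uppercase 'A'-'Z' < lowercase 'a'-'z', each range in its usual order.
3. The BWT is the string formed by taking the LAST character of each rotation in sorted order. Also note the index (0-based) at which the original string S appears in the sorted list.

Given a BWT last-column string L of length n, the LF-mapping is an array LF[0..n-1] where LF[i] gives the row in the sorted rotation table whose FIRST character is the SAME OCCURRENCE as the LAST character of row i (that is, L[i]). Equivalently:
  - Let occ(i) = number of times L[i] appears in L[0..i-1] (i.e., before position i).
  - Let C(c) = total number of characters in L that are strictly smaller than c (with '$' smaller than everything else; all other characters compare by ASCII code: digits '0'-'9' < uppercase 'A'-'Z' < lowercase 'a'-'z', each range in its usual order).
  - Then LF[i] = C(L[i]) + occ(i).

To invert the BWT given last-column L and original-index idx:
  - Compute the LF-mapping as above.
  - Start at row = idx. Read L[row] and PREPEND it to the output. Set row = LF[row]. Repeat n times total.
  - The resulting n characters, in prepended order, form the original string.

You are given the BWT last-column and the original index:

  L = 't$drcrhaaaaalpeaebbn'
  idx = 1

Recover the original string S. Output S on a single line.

LF mapping: 19 0 10 17 9 18 13 1 2 3 4 5 14 16 11 6 12 7 8 15
Walk LF starting at row 1, prepending L[row]:
  step 1: row=1, L[1]='$', prepend. Next row=LF[1]=0
  step 2: row=0, L[0]='t', prepend. Next row=LF[0]=19
  step 3: row=19, L[19]='n', prepend. Next row=LF[19]=15
  step 4: row=15, L[15]='a', prepend. Next row=LF[15]=6
  step 5: row=6, L[6]='h', prepend. Next row=LF[6]=13
  step 6: row=13, L[13]='p', prepend. Next row=LF[13]=16
  step 7: row=16, L[16]='e', prepend. Next row=LF[16]=12
  step 8: row=12, L[12]='l', prepend. Next row=LF[12]=14
  step 9: row=14, L[14]='e', prepend. Next row=LF[14]=11
  step 10: row=11, L[11]='a', prepend. Next row=LF[11]=5
  step 11: row=5, L[5]='r', prepend. Next row=LF[5]=18
  step 12: row=18, L[18]='b', prepend. Next row=LF[18]=8
  step 13: row=8, L[8]='a', prepend. Next row=LF[8]=2
  step 14: row=2, L[2]='d', prepend. Next row=LF[2]=10
  step 15: row=10, L[10]='a', prepend. Next row=LF[10]=4
  step 16: row=4, L[4]='c', prepend. Next row=LF[4]=9
  step 17: row=9, L[9]='a', prepend. Next row=LF[9]=3
  step 18: row=3, L[3]='r', prepend. Next row=LF[3]=17
  step 19: row=17, L[17]='b', prepend. Next row=LF[17]=7
  step 20: row=7, L[7]='a', prepend. Next row=LF[7]=1
Reversed output: abracadabraelephant$

Answer: abracadabraelephant$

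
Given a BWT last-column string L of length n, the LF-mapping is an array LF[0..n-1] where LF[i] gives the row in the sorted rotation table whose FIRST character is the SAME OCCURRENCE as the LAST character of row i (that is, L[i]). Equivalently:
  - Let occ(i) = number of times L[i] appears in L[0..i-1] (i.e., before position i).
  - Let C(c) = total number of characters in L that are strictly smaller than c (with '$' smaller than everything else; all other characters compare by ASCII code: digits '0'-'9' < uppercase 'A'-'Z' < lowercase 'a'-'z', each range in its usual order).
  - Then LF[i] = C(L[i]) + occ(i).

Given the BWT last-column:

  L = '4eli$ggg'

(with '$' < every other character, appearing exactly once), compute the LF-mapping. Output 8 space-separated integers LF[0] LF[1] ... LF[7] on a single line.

Char counts: '$':1, '4':1, 'e':1, 'g':3, 'i':1, 'l':1
C (first-col start): C('$')=0, C('4')=1, C('e')=2, C('g')=3, C('i')=6, C('l')=7
L[0]='4': occ=0, LF[0]=C('4')+0=1+0=1
L[1]='e': occ=0, LF[1]=C('e')+0=2+0=2
L[2]='l': occ=0, LF[2]=C('l')+0=7+0=7
L[3]='i': occ=0, LF[3]=C('i')+0=6+0=6
L[4]='$': occ=0, LF[4]=C('$')+0=0+0=0
L[5]='g': occ=0, LF[5]=C('g')+0=3+0=3
L[6]='g': occ=1, LF[6]=C('g')+1=3+1=4
L[7]='g': occ=2, LF[7]=C('g')+2=3+2=5

Answer: 1 2 7 6 0 3 4 5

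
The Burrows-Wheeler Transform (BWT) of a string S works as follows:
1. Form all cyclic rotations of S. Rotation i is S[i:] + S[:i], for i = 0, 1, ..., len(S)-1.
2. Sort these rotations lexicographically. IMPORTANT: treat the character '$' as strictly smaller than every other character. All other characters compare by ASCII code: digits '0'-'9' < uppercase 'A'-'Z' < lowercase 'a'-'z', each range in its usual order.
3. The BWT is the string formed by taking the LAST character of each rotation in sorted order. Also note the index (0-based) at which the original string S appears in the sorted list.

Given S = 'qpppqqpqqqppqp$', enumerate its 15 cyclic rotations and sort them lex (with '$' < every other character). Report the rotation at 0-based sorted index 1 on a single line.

All 15 rotations (rotation i = S[i:]+S[:i]):
  rot[0] = qpppqqpqqqppqp$
  rot[1] = pppqqpqqqppqp$q
  rot[2] = ppqqpqqqppqp$qp
  rot[3] = pqqpqqqppqp$qpp
  rot[4] = qqpqqqppqp$qppp
  rot[5] = qpqqqppqp$qpppq
  rot[6] = pqqqppqp$qpppqq
  rot[7] = qqqppqp$qpppqqp
  rot[8] = qqppqp$qpppqqpq
  rot[9] = qppqp$qpppqqpqq
  rot[10] = ppqp$qpppqqpqqq
  rot[11] = pqp$qpppqqpqqqp
  rot[12] = qp$qpppqqpqqqpp
  rot[13] = p$qpppqqpqqqppq
  rot[14] = $qpppqqpqqqppqp
Sorted (with $ < everything):
  sorted[0] = $qpppqqpqqqppqp
  sorted[1] = p$qpppqqpqqqppq
  sorted[2] = pppqqpqqqppqp$q
  sorted[3] = ppqp$qpppqqpqqq
  sorted[4] = ppqqpqqqppqp$qp
  sorted[5] = pqp$qpppqqpqqqp
  sorted[6] = pqqpqqqppqp$qpp
  sorted[7] = pqqqppqp$qpppqq
  sorted[8] = qp$qpppqqpqqqpp
  sorted[9] = qpppqqpqqqppqp$
  sorted[10] = qppqp$qpppqqpqq
  sorted[11] = qpqqqppqp$qpppq
  sorted[12] = qqppqp$qpppqqpq
  sorted[13] = qqpqqqppqp$qppp
  sorted[14] = qqqppqp$qpppqqp
sorted[1] = p$qpppqqpqqqppq

Answer: p$qpppqqpqqqppq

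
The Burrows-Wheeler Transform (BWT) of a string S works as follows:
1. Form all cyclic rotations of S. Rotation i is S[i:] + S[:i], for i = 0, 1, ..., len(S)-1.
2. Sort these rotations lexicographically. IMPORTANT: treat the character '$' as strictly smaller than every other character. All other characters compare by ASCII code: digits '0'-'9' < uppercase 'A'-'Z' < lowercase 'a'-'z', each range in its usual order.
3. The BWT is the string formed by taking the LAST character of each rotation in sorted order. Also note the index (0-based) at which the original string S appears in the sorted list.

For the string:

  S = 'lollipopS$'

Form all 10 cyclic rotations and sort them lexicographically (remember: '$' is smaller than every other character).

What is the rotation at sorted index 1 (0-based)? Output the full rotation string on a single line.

Answer: S$lollipop

Derivation:
All 10 rotations (rotation i = S[i:]+S[:i]):
  rot[0] = lollipopS$
  rot[1] = ollipopS$l
  rot[2] = llipopS$lo
  rot[3] = lipopS$lol
  rot[4] = ipopS$loll
  rot[5] = popS$lolli
  rot[6] = opS$lollip
  rot[7] = pS$lollipo
  rot[8] = S$lollipop
  rot[9] = $lollipopS
Sorted (with $ < everything):
  sorted[0] = $lollipopS
  sorted[1] = S$lollipop
  sorted[2] = ipopS$loll
  sorted[3] = lipopS$lol
  sorted[4] = llipopS$lo
  sorted[5] = lollipopS$
  sorted[6] = ollipopS$l
  sorted[7] = opS$lollip
  sorted[8] = pS$lollipo
  sorted[9] = popS$lolli
sorted[1] = S$lollipop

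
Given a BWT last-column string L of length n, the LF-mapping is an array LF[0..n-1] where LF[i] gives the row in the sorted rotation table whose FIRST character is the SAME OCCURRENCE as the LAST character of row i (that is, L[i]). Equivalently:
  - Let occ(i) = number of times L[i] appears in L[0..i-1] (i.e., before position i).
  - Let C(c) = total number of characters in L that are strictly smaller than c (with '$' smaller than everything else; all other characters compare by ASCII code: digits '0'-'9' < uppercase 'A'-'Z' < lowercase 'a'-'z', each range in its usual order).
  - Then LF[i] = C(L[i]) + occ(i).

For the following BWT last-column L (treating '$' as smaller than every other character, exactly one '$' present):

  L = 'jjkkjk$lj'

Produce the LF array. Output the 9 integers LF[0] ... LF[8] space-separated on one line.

Char counts: '$':1, 'j':4, 'k':3, 'l':1
C (first-col start): C('$')=0, C('j')=1, C('k')=5, C('l')=8
L[0]='j': occ=0, LF[0]=C('j')+0=1+0=1
L[1]='j': occ=1, LF[1]=C('j')+1=1+1=2
L[2]='k': occ=0, LF[2]=C('k')+0=5+0=5
L[3]='k': occ=1, LF[3]=C('k')+1=5+1=6
L[4]='j': occ=2, LF[4]=C('j')+2=1+2=3
L[5]='k': occ=2, LF[5]=C('k')+2=5+2=7
L[6]='$': occ=0, LF[6]=C('$')+0=0+0=0
L[7]='l': occ=0, LF[7]=C('l')+0=8+0=8
L[8]='j': occ=3, LF[8]=C('j')+3=1+3=4

Answer: 1 2 5 6 3 7 0 8 4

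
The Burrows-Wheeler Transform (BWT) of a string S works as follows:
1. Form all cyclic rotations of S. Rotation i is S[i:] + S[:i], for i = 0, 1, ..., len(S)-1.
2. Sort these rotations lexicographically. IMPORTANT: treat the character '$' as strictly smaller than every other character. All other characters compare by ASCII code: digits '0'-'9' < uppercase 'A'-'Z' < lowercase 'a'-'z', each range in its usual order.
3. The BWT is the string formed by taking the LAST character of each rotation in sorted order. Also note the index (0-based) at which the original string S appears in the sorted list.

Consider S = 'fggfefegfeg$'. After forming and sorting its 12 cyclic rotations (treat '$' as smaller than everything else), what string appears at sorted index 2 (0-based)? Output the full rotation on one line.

Answer: eg$fggfefegf

Derivation:
All 12 rotations (rotation i = S[i:]+S[:i]):
  rot[0] = fggfefegfeg$
  rot[1] = ggfefegfeg$f
  rot[2] = gfefegfeg$fg
  rot[3] = fefegfeg$fgg
  rot[4] = efegfeg$fggf
  rot[5] = fegfeg$fggfe
  rot[6] = egfeg$fggfef
  rot[7] = gfeg$fggfefe
  rot[8] = feg$fggfefeg
  rot[9] = eg$fggfefegf
  rot[10] = g$fggfefegfe
  rot[11] = $fggfefegfeg
Sorted (with $ < everything):
  sorted[0] = $fggfefegfeg
  sorted[1] = efegfeg$fggf
  sorted[2] = eg$fggfefegf
  sorted[3] = egfeg$fggfef
  sorted[4] = fefegfeg$fgg
  sorted[5] = feg$fggfefeg
  sorted[6] = fegfeg$fggfe
  sorted[7] = fggfefegfeg$
  sorted[8] = g$fggfefegfe
  sorted[9] = gfefegfeg$fg
  sorted[10] = gfeg$fggfefe
  sorted[11] = ggfefegfeg$f
sorted[2] = eg$fggfefegf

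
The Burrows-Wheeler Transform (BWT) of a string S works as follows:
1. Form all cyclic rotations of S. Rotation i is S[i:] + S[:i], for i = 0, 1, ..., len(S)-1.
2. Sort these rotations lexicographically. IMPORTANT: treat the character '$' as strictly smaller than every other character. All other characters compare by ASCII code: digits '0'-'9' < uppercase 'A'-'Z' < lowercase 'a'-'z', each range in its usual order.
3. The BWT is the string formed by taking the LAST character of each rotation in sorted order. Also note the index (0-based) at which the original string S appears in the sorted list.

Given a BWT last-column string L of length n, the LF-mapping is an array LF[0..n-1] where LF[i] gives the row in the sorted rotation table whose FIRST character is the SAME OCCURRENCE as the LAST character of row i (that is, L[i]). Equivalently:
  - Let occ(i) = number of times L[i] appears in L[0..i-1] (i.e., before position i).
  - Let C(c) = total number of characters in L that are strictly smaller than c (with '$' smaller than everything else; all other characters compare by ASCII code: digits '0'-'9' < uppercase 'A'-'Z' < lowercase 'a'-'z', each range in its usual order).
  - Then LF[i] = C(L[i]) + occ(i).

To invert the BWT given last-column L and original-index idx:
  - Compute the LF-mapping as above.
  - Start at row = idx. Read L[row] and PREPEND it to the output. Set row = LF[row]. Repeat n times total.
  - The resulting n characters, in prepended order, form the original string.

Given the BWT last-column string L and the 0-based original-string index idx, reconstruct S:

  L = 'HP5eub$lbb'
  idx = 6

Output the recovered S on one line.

Answer: bubbleP5H$

Derivation:
LF mapping: 2 3 1 7 9 4 0 8 5 6
Walk LF starting at row 6, prepending L[row]:
  step 1: row=6, L[6]='$', prepend. Next row=LF[6]=0
  step 2: row=0, L[0]='H', prepend. Next row=LF[0]=2
  step 3: row=2, L[2]='5', prepend. Next row=LF[2]=1
  step 4: row=1, L[1]='P', prepend. Next row=LF[1]=3
  step 5: row=3, L[3]='e', prepend. Next row=LF[3]=7
  step 6: row=7, L[7]='l', prepend. Next row=LF[7]=8
  step 7: row=8, L[8]='b', prepend. Next row=LF[8]=5
  step 8: row=5, L[5]='b', prepend. Next row=LF[5]=4
  step 9: row=4, L[4]='u', prepend. Next row=LF[4]=9
  step 10: row=9, L[9]='b', prepend. Next row=LF[9]=6
Reversed output: bubbleP5H$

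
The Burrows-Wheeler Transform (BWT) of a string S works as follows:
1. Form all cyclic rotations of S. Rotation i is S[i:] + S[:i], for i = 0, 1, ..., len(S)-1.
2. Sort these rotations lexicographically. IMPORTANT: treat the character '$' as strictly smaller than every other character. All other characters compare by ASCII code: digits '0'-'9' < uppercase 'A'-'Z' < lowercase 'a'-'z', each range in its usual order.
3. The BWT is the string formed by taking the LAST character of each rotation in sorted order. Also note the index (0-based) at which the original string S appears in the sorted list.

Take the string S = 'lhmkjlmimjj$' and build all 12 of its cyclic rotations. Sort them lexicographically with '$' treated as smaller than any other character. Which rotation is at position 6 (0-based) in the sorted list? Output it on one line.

All 12 rotations (rotation i = S[i:]+S[:i]):
  rot[0] = lhmkjlmimjj$
  rot[1] = hmkjlmimjj$l
  rot[2] = mkjlmimjj$lh
  rot[3] = kjlmimjj$lhm
  rot[4] = jlmimjj$lhmk
  rot[5] = lmimjj$lhmkj
  rot[6] = mimjj$lhmkjl
  rot[7] = imjj$lhmkjlm
  rot[8] = mjj$lhmkjlmi
  rot[9] = jj$lhmkjlmim
  rot[10] = j$lhmkjlmimj
  rot[11] = $lhmkjlmimjj
Sorted (with $ < everything):
  sorted[0] = $lhmkjlmimjj
  sorted[1] = hmkjlmimjj$l
  sorted[2] = imjj$lhmkjlm
  sorted[3] = j$lhmkjlmimj
  sorted[4] = jj$lhmkjlmim
  sorted[5] = jlmimjj$lhmk
  sorted[6] = kjlmimjj$lhm
  sorted[7] = lhmkjlmimjj$
  sorted[8] = lmimjj$lhmkj
  sorted[9] = mimjj$lhmkjl
  sorted[10] = mjj$lhmkjlmi
  sorted[11] = mkjlmimjj$lh
sorted[6] = kjlmimjj$lhm

Answer: kjlmimjj$lhm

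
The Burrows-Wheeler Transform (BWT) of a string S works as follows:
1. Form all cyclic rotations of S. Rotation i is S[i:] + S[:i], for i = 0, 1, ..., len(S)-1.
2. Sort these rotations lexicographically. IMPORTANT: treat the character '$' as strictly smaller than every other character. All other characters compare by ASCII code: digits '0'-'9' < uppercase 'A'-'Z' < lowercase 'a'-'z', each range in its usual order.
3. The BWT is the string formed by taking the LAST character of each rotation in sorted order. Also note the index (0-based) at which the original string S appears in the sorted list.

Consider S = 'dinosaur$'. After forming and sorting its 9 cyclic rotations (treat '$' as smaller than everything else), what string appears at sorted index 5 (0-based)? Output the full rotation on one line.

All 9 rotations (rotation i = S[i:]+S[:i]):
  rot[0] = dinosaur$
  rot[1] = inosaur$d
  rot[2] = nosaur$di
  rot[3] = osaur$din
  rot[4] = saur$dino
  rot[5] = aur$dinos
  rot[6] = ur$dinosa
  rot[7] = r$dinosau
  rot[8] = $dinosaur
Sorted (with $ < everything):
  sorted[0] = $dinosaur
  sorted[1] = aur$dinos
  sorted[2] = dinosaur$
  sorted[3] = inosaur$d
  sorted[4] = nosaur$di
  sorted[5] = osaur$din
  sorted[6] = r$dinosau
  sorted[7] = saur$dino
  sorted[8] = ur$dinosa
sorted[5] = osaur$din

Answer: osaur$din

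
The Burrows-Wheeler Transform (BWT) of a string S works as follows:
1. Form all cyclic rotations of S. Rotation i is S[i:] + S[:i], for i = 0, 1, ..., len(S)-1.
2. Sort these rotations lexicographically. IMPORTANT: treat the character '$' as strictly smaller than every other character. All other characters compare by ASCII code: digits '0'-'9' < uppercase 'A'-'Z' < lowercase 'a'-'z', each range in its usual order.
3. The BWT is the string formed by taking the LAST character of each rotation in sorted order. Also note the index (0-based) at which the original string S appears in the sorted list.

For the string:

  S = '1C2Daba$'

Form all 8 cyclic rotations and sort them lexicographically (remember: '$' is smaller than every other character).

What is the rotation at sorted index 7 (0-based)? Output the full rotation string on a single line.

Answer: ba$1C2Da

Derivation:
All 8 rotations (rotation i = S[i:]+S[:i]):
  rot[0] = 1C2Daba$
  rot[1] = C2Daba$1
  rot[2] = 2Daba$1C
  rot[3] = Daba$1C2
  rot[4] = aba$1C2D
  rot[5] = ba$1C2Da
  rot[6] = a$1C2Dab
  rot[7] = $1C2Daba
Sorted (with $ < everything):
  sorted[0] = $1C2Daba
  sorted[1] = 1C2Daba$
  sorted[2] = 2Daba$1C
  sorted[3] = C2Daba$1
  sorted[4] = Daba$1C2
  sorted[5] = a$1C2Dab
  sorted[6] = aba$1C2D
  sorted[7] = ba$1C2Da
sorted[7] = ba$1C2Da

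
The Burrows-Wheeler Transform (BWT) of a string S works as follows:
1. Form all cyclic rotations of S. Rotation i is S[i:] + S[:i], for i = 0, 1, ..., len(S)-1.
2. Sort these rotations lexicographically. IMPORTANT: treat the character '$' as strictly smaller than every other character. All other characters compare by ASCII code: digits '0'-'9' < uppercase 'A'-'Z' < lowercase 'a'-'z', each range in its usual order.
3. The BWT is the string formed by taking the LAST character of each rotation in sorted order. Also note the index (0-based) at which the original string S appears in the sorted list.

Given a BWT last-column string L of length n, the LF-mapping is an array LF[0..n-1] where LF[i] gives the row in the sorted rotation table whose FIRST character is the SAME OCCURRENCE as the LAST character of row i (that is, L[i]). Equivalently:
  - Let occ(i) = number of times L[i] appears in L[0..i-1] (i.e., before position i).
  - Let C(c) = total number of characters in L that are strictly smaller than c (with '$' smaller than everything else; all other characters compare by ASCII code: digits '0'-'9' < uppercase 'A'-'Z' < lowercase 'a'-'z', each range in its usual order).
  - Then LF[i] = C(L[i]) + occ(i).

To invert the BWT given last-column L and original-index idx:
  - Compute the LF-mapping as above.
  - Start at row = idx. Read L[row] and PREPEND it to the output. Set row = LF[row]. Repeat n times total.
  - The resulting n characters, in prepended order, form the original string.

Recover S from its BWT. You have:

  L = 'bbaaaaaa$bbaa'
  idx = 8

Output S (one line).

Answer: abbaaaaaaabb$

Derivation:
LF mapping: 9 10 1 2 3 4 5 6 0 11 12 7 8
Walk LF starting at row 8, prepending L[row]:
  step 1: row=8, L[8]='$', prepend. Next row=LF[8]=0
  step 2: row=0, L[0]='b', prepend. Next row=LF[0]=9
  step 3: row=9, L[9]='b', prepend. Next row=LF[9]=11
  step 4: row=11, L[11]='a', prepend. Next row=LF[11]=7
  step 5: row=7, L[7]='a', prepend. Next row=LF[7]=6
  step 6: row=6, L[6]='a', prepend. Next row=LF[6]=5
  step 7: row=5, L[5]='a', prepend. Next row=LF[5]=4
  step 8: row=4, L[4]='a', prepend. Next row=LF[4]=3
  step 9: row=3, L[3]='a', prepend. Next row=LF[3]=2
  step 10: row=2, L[2]='a', prepend. Next row=LF[2]=1
  step 11: row=1, L[1]='b', prepend. Next row=LF[1]=10
  step 12: row=10, L[10]='b', prepend. Next row=LF[10]=12
  step 13: row=12, L[12]='a', prepend. Next row=LF[12]=8
Reversed output: abbaaaaaaabb$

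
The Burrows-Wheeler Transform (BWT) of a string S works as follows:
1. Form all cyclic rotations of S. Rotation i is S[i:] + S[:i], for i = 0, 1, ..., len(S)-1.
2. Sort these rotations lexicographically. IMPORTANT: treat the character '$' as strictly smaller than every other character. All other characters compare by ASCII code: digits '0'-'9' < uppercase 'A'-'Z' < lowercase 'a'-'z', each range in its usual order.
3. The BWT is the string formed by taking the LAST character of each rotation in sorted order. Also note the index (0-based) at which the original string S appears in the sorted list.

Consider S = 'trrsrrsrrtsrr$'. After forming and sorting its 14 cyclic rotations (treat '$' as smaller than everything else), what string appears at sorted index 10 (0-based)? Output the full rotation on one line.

All 14 rotations (rotation i = S[i:]+S[:i]):
  rot[0] = trrsrrsrrtsrr$
  rot[1] = rrsrrsrrtsrr$t
  rot[2] = rsrrsrrtsrr$tr
  rot[3] = srrsrrtsrr$trr
  rot[4] = rrsrrtsrr$trrs
  rot[5] = rsrrtsrr$trrsr
  rot[6] = srrtsrr$trrsrr
  rot[7] = rrtsrr$trrsrrs
  rot[8] = rtsrr$trrsrrsr
  rot[9] = tsrr$trrsrrsrr
  rot[10] = srr$trrsrrsrrt
  rot[11] = rr$trrsrrsrrts
  rot[12] = r$trrsrrsrrtsr
  rot[13] = $trrsrrsrrtsrr
Sorted (with $ < everything):
  sorted[0] = $trrsrrsrrtsrr
  sorted[1] = r$trrsrrsrrtsr
  sorted[2] = rr$trrsrrsrrts
  sorted[3] = rrsrrsrrtsrr$t
  sorted[4] = rrsrrtsrr$trrs
  sorted[5] = rrtsrr$trrsrrs
  sorted[6] = rsrrsrrtsrr$tr
  sorted[7] = rsrrtsrr$trrsr
  sorted[8] = rtsrr$trrsrrsr
  sorted[9] = srr$trrsrrsrrt
  sorted[10] = srrsrrtsrr$trr
  sorted[11] = srrtsrr$trrsrr
  sorted[12] = trrsrrsrrtsrr$
  sorted[13] = tsrr$trrsrrsrr
sorted[10] = srrsrrtsrr$trr

Answer: srrsrrtsrr$trr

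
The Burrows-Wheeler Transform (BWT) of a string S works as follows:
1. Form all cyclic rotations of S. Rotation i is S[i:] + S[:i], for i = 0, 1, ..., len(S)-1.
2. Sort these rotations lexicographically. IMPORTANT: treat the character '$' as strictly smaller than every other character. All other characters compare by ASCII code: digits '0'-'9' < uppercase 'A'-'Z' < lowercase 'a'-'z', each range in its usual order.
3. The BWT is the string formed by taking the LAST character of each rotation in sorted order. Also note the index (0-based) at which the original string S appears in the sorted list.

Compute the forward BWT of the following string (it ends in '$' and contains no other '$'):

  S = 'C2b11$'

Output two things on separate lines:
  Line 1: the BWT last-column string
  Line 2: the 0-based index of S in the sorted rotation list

All 6 rotations (rotation i = S[i:]+S[:i]):
  rot[0] = C2b11$
  rot[1] = 2b11$C
  rot[2] = b11$C2
  rot[3] = 11$C2b
  rot[4] = 1$C2b1
  rot[5] = $C2b11
Sorted (with $ < everything):
  sorted[0] = $C2b11  (last char: '1')
  sorted[1] = 1$C2b1  (last char: '1')
  sorted[2] = 11$C2b  (last char: 'b')
  sorted[3] = 2b11$C  (last char: 'C')
  sorted[4] = C2b11$  (last char: '$')
  sorted[5] = b11$C2  (last char: '2')
Last column: 11bC$2
Original string S is at sorted index 4

Answer: 11bC$2
4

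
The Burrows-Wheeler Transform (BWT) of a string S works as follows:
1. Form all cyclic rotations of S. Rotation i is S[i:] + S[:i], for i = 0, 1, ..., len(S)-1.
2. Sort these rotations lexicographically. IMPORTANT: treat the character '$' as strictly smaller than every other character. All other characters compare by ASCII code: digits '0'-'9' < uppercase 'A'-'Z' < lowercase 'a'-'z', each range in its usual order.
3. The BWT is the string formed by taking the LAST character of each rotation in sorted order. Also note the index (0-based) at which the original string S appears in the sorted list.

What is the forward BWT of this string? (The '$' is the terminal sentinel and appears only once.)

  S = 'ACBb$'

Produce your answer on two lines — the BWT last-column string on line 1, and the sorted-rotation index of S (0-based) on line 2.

All 5 rotations (rotation i = S[i:]+S[:i]):
  rot[0] = ACBb$
  rot[1] = CBb$A
  rot[2] = Bb$AC
  rot[3] = b$ACB
  rot[4] = $ACBb
Sorted (with $ < everything):
  sorted[0] = $ACBb  (last char: 'b')
  sorted[1] = ACBb$  (last char: '$')
  sorted[2] = Bb$AC  (last char: 'C')
  sorted[3] = CBb$A  (last char: 'A')
  sorted[4] = b$ACB  (last char: 'B')
Last column: b$CAB
Original string S is at sorted index 1

Answer: b$CAB
1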